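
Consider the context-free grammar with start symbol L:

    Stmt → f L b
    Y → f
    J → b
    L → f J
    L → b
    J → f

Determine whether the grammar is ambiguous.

Only L, J are reachable from L; ignoring the rest: Each reachable nonterminal has at most one production per leading terminal, and all productions are right-linear; the derivation is determined token-by-token.

Unambiguous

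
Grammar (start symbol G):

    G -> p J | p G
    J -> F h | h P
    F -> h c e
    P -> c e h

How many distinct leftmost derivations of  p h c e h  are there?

Parse trees for p h c e h:
  [G p [J [F h c e] h]]
  [G p [J h [P c e h]]]

2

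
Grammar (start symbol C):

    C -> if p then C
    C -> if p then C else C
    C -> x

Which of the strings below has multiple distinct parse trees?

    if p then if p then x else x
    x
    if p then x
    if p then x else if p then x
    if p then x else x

if p then if p then x else x: 2 trees
x: 1 tree
if p then x: 1 tree
if p then x else if p then x: 1 tree
if p then x else x: 1 tree

if p then if p then x else x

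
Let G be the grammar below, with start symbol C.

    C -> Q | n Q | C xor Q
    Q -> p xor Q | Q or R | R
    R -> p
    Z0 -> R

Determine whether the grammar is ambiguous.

Ambiguous

Witness: p xor p

Derivation 1: C ⇒ Q ⇒ p xor Q ⇒ p xor R ⇒ p xor p
Derivation 2: C ⇒ C xor Q ⇒ Q xor Q ⇒ R xor Q ⇒ p xor Q ⇒ p xor R ⇒ p xor p

Two distinct leftmost derivations for the same string.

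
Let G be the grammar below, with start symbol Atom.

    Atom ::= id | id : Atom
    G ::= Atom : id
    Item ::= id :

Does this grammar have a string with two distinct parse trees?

Only Atom is reachable from Atom; ignoring the rest: Right-recursive list with a separator: after each atom, whether the separator follows determines the rule. One parse per string.

Unambiguous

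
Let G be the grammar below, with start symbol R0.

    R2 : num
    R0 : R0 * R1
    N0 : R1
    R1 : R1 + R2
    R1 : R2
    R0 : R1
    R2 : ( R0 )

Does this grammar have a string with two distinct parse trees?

Unambiguous

(N0 is unreachable from R0, so its rules don't affect L(R0).) R0 → R0 * R1 | R1  ;  R1 → R1 + R2 | R2  — a left-associative chain with R2 at the bottom. Each string factors uniquely by precedence.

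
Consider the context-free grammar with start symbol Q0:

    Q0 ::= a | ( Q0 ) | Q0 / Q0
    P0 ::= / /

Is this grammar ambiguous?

Witness: a / a / a

Derivation 1: Q0 ⇒ Q0 / Q0 ⇒ a / Q0 ⇒ a / Q0 / Q0 ⇒ a / a / Q0 ⇒ a / a / a
Derivation 2: Q0 ⇒ Q0 / Q0 ⇒ Q0 / Q0 / Q0 ⇒ a / Q0 / Q0 ⇒ a / a / Q0 ⇒ a / a / a

Two distinct leftmost derivations for the same string.

Ambiguous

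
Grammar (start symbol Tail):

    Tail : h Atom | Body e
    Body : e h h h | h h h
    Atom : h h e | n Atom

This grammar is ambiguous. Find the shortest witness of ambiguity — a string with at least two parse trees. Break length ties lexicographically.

h h h e

length 4: h h h e has 2 parse trees

Two derivations of h h h e:
  Tail ⇒ h Atom ⇒ h h h e
  Tail ⇒ Body e ⇒ h h h e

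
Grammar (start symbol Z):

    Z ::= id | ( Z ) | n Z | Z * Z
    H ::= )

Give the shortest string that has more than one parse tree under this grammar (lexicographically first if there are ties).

n id * id

length 1: no string has ≥2 trees
length 2: no string has ≥2 trees
length 3: no string has ≥2 trees
length 4: n id * id has 2 parse trees

Two derivations of n id * id:
  Z ⇒ n Z ⇒ n Z * Z ⇒ n id * Z ⇒ n id * id
  Z ⇒ Z * Z ⇒ n Z * Z ⇒ n id * Z ⇒ n id * id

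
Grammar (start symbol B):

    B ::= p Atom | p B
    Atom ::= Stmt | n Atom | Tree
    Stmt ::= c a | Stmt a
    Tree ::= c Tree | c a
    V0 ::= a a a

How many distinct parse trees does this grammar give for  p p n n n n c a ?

2

Parse trees for p p n n n n c a:
  [B p [B p [Atom n [Atom n [Atom n [Atom n [Atom [Stmt c a]]]]]]]]
  [B p [B p [Atom n [Atom n [Atom n [Atom n [Atom [Tree c a]]]]]]]]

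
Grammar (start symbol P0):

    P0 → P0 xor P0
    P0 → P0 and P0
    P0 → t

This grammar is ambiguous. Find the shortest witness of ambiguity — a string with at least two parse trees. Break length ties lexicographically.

t and t and t

length 1: no string has ≥2 trees
length 3: no string has ≥2 trees
length 5: t and t and t has 2 parse trees

Two derivations of t and t and t:
  P0 ⇒ P0 and P0 ⇒ P0 and P0 and P0 ⇒ t and P0 and P0 ⇒ t and t and P0 ⇒ t and t and t
  P0 ⇒ P0 and P0 ⇒ t and P0 ⇒ t and P0 and P0 ⇒ t and t and P0 ⇒ t and t and t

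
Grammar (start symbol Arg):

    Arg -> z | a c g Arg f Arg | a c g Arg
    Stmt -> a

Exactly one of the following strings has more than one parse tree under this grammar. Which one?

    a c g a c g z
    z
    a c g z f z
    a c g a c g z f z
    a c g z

a c g a c g z: 1 tree
z: 1 tree
a c g z f z: 1 tree
a c g a c g z f z: 2 trees
a c g z: 1 tree

a c g a c g z f z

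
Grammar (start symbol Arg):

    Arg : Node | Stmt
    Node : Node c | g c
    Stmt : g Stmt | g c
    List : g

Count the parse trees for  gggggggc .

1

Parse trees for gggggggc:
  [Arg [Stmt g [Stmt g [Stmt g [Stmt g [Stmt g [Stmt g [Stmt g c]]]]]]]]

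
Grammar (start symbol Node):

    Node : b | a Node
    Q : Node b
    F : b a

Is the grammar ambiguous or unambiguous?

Only Node is reachable from Node; ignoring the rest: Each reachable nonterminal has at most one production per leading terminal, and all productions are right-linear; the derivation is determined token-by-token.

Unambiguous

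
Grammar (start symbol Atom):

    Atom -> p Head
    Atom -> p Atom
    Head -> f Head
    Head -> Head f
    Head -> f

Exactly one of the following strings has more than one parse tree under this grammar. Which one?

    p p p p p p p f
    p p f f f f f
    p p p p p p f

p p f f f f f

p p p p p p p f: 1 tree
p p f f f f f: 16 trees
p p p p p p f: 1 tree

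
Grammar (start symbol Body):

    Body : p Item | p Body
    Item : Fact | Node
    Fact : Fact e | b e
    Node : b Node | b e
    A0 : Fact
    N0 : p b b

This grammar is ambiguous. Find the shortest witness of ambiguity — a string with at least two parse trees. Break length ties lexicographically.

p b e

length 3: p b e has 2 parse trees

Two derivations of p b e:
  Body ⇒ p Item ⇒ p Fact ⇒ p b e
  Body ⇒ p Item ⇒ p Node ⇒ p b e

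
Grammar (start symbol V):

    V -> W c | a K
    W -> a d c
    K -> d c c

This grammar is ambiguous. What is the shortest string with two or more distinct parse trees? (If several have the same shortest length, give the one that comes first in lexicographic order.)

a d c c

length 4: a d c c has 2 parse trees

Two derivations of a d c c:
  V ⇒ W c ⇒ a d c c
  V ⇒ a K ⇒ a d c c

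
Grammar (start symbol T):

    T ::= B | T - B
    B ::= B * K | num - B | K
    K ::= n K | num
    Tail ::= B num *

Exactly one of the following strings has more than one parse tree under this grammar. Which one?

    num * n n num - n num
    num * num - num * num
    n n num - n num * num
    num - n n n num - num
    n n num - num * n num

num * n n num - n num: 1 tree
num * num - num * num: 1 tree
n n num - n num * num: 1 tree
num - n n n num - num: 2 trees
n n num - num * n num: 1 tree

num - n n n num - num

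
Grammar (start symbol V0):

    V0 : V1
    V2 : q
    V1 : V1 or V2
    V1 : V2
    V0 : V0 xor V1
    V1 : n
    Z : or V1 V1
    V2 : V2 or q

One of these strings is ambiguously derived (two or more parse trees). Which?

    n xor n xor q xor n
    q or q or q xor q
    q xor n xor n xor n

n xor n xor q xor n: 1 tree
q or q or q xor q: 4 trees
q xor n xor n xor n: 1 tree

q or q or q xor q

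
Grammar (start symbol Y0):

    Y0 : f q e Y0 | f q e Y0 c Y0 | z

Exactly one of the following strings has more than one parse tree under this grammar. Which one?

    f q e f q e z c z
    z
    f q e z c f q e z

f q e f q e z c z: 2 trees
z: 1 tree
f q e z c f q e z: 1 tree

f q e f q e z c z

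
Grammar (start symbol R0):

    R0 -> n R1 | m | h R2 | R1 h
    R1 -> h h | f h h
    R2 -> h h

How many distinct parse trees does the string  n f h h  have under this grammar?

1

Parse trees for n f h h:
  [R0 n [R1 f h h]]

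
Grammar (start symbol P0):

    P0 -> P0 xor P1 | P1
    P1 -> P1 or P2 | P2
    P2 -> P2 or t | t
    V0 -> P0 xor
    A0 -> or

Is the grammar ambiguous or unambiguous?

Ambiguous

Witness: t or t

Derivation 1: P0 ⇒ P1 ⇒ P1 or P2 ⇒ P2 or P2 ⇒ t or P2 ⇒ t or t
Derivation 2: P0 ⇒ P1 ⇒ P2 ⇒ P2 or t ⇒ t or t

Two distinct leftmost derivations for the same string.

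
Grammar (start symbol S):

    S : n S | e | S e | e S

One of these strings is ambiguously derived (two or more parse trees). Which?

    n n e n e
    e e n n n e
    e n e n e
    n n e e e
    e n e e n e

n n e n e: 1 tree
e e n n n e: 1 tree
e n e n e: 1 tree
n n e e e: 11 trees
e n e e n e: 1 tree

n n e e e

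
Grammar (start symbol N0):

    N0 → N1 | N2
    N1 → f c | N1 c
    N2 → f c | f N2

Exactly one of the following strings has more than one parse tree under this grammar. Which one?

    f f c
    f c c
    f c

f f c: 1 tree
f c c: 1 tree
f c: 2 trees

f c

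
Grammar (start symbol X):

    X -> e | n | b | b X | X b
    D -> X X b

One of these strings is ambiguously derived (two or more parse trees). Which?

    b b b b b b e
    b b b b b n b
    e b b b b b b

b b b b b b e: 1 tree
b b b b b n b: 6 trees
e b b b b b b: 1 tree

b b b b b n b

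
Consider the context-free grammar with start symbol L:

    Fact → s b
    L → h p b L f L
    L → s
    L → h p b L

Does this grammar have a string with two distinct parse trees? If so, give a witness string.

Witness: h p b h p b s f s

Derivation 1: L ⇒ h p b L f L ⇒ h p b h p b L f L ⇒ h p b h p b s f L ⇒ h p b h p b s f s
Derivation 2: L ⇒ h p b L ⇒ h p b h p b L f L ⇒ h p b h p b s f L ⇒ h p b h p b s f s

Two distinct leftmost derivations for the same string.

Ambiguous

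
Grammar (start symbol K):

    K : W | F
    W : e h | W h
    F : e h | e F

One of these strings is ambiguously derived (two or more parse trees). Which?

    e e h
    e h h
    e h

e h

e e h: 1 tree
e h h: 1 tree
e h: 2 trees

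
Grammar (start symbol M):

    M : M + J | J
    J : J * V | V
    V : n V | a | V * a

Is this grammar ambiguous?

Witness: a * a

Derivation 1: M ⇒ J ⇒ J * V ⇒ V * V ⇒ a * V ⇒ a * a
Derivation 2: M ⇒ J ⇒ V ⇒ V * a ⇒ a * a

Two distinct leftmost derivations for the same string.

Ambiguous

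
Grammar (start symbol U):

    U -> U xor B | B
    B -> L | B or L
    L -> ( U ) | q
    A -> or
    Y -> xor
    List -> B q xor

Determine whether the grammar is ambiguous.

Only U, B, L are reachable from U; ignoring the rest: U → U xor B | B  ;  B → B or L | L  — a left-associative chain with L at the bottom. Each string factors uniquely by precedence.

Unambiguous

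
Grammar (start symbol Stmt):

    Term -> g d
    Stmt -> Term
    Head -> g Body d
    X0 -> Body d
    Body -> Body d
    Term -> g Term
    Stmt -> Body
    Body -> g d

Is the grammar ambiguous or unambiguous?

Ambiguous

Witness: g d

Derivation 1: Stmt ⇒ Term ⇒ g d
Derivation 2: Stmt ⇒ Body ⇒ g d

Two distinct leftmost derivations for the same string.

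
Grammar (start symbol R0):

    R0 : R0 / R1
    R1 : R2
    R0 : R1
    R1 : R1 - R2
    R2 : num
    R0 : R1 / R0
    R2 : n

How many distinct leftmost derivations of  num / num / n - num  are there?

Parse trees for num / num / n - num:
  [R0 [R0 [R0 [R1 [R2 num]]] / [R1 [R2 num]]] / [R1 [R1 [R2 n]] - [R2 num]]]
  [R0 [R0 [R1 [R2 num]] / [R0 [R1 [R2 num]]]] / [R1 [R1 [R2 n]] - [R2 num]]]
  [R0 [R1 [R2 num]] / [R0 [R0 [R1 [R2 num]]] / [R1 [R1 [R2 n]] - [R2 num]]]]
  [R0 [R1 [R2 num]] / [R0 [R1 [R2 num]] / [R0 [R1 [R1 [R2 n]] - [R2 num]]]]]

4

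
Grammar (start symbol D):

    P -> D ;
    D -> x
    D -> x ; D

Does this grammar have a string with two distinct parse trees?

(P is unreachable from D, so its rules don't affect L(D).) Right-recursive list with a separator: after each atom, whether the separator follows determines the rule. One parse per string.

Unambiguous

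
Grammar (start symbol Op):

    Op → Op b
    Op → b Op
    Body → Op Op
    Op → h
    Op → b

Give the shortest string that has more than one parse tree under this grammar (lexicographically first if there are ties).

b b

length 1: no string has ≥2 trees
length 2: b b has 2 parse trees

Two derivations of b b:
  Op ⇒ Op b ⇒ b b
  Op ⇒ b Op ⇒ b b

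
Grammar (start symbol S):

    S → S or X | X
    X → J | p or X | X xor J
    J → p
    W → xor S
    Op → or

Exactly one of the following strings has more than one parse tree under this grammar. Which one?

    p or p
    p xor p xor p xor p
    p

p or p

p or p: 2 trees
p xor p xor p xor p: 1 tree
p: 1 tree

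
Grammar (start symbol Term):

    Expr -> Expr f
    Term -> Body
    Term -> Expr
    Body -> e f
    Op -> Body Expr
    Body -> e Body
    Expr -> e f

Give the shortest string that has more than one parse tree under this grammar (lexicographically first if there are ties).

length 2: e f has 2 parse trees

Two derivations of e f:
  Term ⇒ Body ⇒ e f
  Term ⇒ Expr ⇒ e f

e f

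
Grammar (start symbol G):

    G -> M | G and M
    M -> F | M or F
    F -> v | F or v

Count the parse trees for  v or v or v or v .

Parse trees for v or v or v or v:
  [G [M [F [F [F [F v] or v] or v] or v]]]
  [G [M [M [F v]] or [F [F [F v] or v] or v]]]
  [G [M [M [F [F v] or v]] or [F [F v] or v]]]
  [G [M [M [M [F v]] or [F v]] or [F [F v] or v]]]
  [G [M [M [F [F [F v] or v] or v]] or [F v]]]
  [G [M [M [M [F v]] or [F [F v] or v]] or [F v]]]
  [G [M [M [M [F [F v] or v]] or [F v]] or [F v]]]
  [G [M [M [M [M [F v]] or [F v]] or [F v]] or [F v]]]

8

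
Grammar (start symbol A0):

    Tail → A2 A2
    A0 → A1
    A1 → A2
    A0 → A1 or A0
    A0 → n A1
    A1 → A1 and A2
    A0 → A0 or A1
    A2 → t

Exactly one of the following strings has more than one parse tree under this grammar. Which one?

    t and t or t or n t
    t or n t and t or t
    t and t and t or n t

t and t or t or n t: 1 tree
t or n t and t or t: 2 trees
t and t and t or n t: 1 tree

t or n t and t or t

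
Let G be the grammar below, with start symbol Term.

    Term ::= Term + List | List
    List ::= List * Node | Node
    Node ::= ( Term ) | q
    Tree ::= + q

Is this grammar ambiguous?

Only Term, List, Node are reachable from Term; ignoring the rest: The grammar is stratified — Term handles '+' (left-recursive), List handles '*', Node atoms. Each operator has a fixed associativity and precedence level, so every string has one parse.

Unambiguous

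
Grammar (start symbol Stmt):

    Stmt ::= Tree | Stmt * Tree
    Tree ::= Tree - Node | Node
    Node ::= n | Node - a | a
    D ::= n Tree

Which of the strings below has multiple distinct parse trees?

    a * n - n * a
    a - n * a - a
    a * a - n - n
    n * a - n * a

a - n * a - a

a * n - n * a: 1 tree
a - n * a - a: 2 trees
a * a - n - n: 1 tree
n * a - n * a: 1 tree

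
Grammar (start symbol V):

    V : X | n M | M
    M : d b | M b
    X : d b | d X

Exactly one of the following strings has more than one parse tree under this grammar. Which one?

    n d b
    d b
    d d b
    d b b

d b

n d b: 1 tree
d b: 2 trees
d d b: 1 tree
d b b: 1 tree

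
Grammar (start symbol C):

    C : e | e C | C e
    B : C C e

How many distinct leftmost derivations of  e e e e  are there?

Parse trees for e e e e:
  [C e [C e [C e [C e]]]]
  [C e [C e [C [C e] e]]]
  [C e [C [C e [C e]] e]]
  [C e [C [C [C e] e] e]]
  [C [C e [C e [C e]]] e]
  [C [C e [C [C e] e]] e]
  [C [C [C e [C e]] e] e]
  [C [C [C [C e] e] e] e]

8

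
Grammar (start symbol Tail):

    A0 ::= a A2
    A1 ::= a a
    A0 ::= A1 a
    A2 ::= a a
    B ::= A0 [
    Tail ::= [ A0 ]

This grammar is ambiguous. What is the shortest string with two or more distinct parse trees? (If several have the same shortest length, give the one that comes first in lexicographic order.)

length 5: [ a a a ] has 2 parse trees

Two derivations of [ a a a ]:
  Tail ⇒ [ A0 ] ⇒ [ a A2 ] ⇒ [ a a a ]
  Tail ⇒ [ A0 ] ⇒ [ A1 a ] ⇒ [ a a a ]

[ a a a ]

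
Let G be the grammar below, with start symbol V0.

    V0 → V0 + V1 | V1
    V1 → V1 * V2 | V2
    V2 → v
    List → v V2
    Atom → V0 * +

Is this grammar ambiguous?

Only V0, V1, V2 are reachable from V0; ignoring the rest: This is a standard precedence ladder (V0 over V1 over V2), with each level left-recursive on its own operator ('+' at V0, '*' at V1). That structure is LR(1), hence unambiguous.

Unambiguous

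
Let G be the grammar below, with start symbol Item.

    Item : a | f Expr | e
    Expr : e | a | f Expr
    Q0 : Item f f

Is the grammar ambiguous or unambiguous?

Only Item, Expr are reachable from Item; ignoring the rest: Restricted to the reachable nonterminals, every rule has the form A → t or A → t B, and no two rules for the same A share a first terminal. The grammar encodes a DFA — one run per string.

Unambiguous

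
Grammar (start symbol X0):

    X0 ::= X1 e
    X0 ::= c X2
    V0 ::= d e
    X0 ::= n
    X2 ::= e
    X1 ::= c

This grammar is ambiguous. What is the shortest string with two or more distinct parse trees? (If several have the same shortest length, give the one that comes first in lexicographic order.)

c e

length 1: no string has ≥2 trees
length 2: c e has 2 parse trees

Two derivations of c e:
  X0 ⇒ X1 e ⇒ c e
  X0 ⇒ c X2 ⇒ c e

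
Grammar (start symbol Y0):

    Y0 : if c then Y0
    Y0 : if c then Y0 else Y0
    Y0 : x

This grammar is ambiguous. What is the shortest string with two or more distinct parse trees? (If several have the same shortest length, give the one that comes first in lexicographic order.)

if c then if c then x else x

length 1: no string has ≥2 trees
length 4: no string has ≥2 trees
length 6: no string has ≥2 trees
length 7: no string has ≥2 trees
length 9: if c then if c then x else x has 2 parse trees

Two derivations of if c then if c then x else x:
  Y0 ⇒ if c then Y0 ⇒ if c then if c then Y0 else Y0 ⇒ if c then if c then x else Y0 ⇒ if c then if c then x else x
  Y0 ⇒ if c then Y0 else Y0 ⇒ if c then if c then Y0 else Y0 ⇒ if c then if c then x else Y0 ⇒ if c then if c then x else x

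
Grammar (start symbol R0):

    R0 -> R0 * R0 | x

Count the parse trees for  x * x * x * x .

Parse trees for x * x * x * x:
  [R0 [R0 x] * [R0 [R0 x] * [R0 [R0 x] * [R0 x]]]]
  [R0 [R0 x] * [R0 [R0 [R0 x] * [R0 x]] * [R0 x]]]
  [R0 [R0 [R0 x] * [R0 x]] * [R0 [R0 x] * [R0 x]]]
  [R0 [R0 [R0 x] * [R0 [R0 x] * [R0 x]]] * [R0 x]]
  [R0 [R0 [R0 [R0 x] * [R0 x]] * [R0 x]] * [R0 x]]

5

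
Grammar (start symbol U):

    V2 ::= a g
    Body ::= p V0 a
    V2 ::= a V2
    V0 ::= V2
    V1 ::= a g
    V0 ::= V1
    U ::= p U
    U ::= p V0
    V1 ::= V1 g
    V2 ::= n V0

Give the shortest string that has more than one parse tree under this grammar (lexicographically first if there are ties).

p a g

length 3: p a g has 2 parse trees

Two derivations of p a g:
  U ⇒ p V0 ⇒ p V2 ⇒ p a g
  U ⇒ p V0 ⇒ p V1 ⇒ p a g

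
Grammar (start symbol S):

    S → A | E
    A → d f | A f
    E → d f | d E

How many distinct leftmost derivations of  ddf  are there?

1

Parse trees for ddf:
  [S [E d [E d f]]]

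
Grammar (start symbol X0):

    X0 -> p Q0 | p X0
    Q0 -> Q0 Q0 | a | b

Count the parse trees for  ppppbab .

2

Parse trees for ppppbab:
  [X0 p [X0 p [X0 p [X0 p [Q0 [Q0 b] [Q0 [Q0 a] [Q0 b]]]]]]]
  [X0 p [X0 p [X0 p [X0 p [Q0 [Q0 [Q0 b] [Q0 a]] [Q0 b]]]]]]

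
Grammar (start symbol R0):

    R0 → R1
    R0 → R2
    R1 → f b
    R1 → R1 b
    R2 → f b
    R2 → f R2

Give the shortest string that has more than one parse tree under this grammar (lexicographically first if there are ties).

f b

length 2: f b has 2 parse trees

Two derivations of f b:
  R0 ⇒ R1 ⇒ f b
  R0 ⇒ R2 ⇒ f b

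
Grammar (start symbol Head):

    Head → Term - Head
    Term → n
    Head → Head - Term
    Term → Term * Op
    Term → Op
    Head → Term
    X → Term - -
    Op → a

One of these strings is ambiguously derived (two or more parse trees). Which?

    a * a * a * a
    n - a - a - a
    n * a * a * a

n - a - a - a

a * a * a * a: 1 tree
n - a - a - a: 8 trees
n * a * a * a: 1 tree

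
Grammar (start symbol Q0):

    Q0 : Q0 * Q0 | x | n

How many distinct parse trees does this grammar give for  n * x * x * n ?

5

Parse trees for n * x * x * n:
  [Q0 [Q0 n] * [Q0 [Q0 x] * [Q0 [Q0 x] * [Q0 n]]]]
  [Q0 [Q0 n] * [Q0 [Q0 [Q0 x] * [Q0 x]] * [Q0 n]]]
  [Q0 [Q0 [Q0 n] * [Q0 x]] * [Q0 [Q0 x] * [Q0 n]]]
  [Q0 [Q0 [Q0 n] * [Q0 [Q0 x] * [Q0 x]]] * [Q0 n]]
  [Q0 [Q0 [Q0 [Q0 n] * [Q0 x]] * [Q0 x]] * [Q0 n]]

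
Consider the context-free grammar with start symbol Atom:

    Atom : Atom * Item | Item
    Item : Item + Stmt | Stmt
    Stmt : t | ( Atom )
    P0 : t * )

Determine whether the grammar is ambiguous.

Unambiguous

Only Atom, Item, Stmt are reachable from Atom; ignoring the rest: The grammar is stratified — Atom handles '*' (left-recursive), Item handles '+', Stmt atoms. Each operator has a fixed associativity and precedence level, so every string has one parse.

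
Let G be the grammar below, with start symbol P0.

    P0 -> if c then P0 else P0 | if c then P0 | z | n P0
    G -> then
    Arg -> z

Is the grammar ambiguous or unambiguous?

Witness: if c then if c then z else z

Derivation 1: P0 ⇒ if c then P0 else P0 ⇒ if c then if c then P0 else P0 ⇒ if c then if c then z else P0 ⇒ if c then if c then z else z
Derivation 2: P0 ⇒ if c then P0 ⇒ if c then if c then P0 else P0 ⇒ if c then if c then z else P0 ⇒ if c then if c then z else z

Two distinct leftmost derivations for the same string.

Ambiguous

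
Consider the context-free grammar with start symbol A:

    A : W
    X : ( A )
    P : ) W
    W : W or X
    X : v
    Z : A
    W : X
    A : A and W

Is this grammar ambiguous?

Unambiguous

(P, Z are unreachable from A, so their rules don't affect L(A).) This is a standard precedence ladder (A over W over X), with each level left-recursive on its own operator ('and' at A, 'or' at W). That structure is LR(1), hence unambiguous.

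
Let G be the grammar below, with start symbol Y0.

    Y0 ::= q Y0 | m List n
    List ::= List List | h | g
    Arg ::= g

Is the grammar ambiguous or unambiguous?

Ambiguous

Witness: m g g g n

Derivation 1: Y0 ⇒ m List n ⇒ m List List n ⇒ m List List List n ⇒ m g List List n ⇒ m g g List n ⇒ m g g g n
Derivation 2: Y0 ⇒ m List n ⇒ m List List n ⇒ m g List n ⇒ m g List List n ⇒ m g g List n ⇒ m g g g n

Two distinct leftmost derivations for the same string.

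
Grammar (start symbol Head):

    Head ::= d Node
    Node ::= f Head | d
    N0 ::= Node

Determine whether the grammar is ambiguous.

Only Head, Node are reachable from Head; ignoring the rest: The reachable rules are right-linear with at most one rule per (nonterminal, next-terminal) pair. Each input token forces the next rule, so parsing is deterministic.

Unambiguous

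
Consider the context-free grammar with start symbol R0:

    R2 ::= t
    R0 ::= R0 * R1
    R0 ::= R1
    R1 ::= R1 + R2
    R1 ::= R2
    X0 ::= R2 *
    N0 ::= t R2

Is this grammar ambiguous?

Unambiguous

(X0, N0 are unreachable from R0, so their rules don't affect L(R0).) This is a standard precedence ladder (R0 over R1 over R2), with each level left-recursive on its own operator ('*' at R0, '+' at R1). That structure is LR(1), hence unambiguous.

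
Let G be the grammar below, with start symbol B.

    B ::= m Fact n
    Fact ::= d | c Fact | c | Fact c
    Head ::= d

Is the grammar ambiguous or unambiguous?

Witness: m c c n

Derivation 1: B ⇒ m Fact n ⇒ m c Fact n ⇒ m c c n
Derivation 2: B ⇒ m Fact n ⇒ m Fact c n ⇒ m c c n

Two distinct leftmost derivations for the same string.

Ambiguous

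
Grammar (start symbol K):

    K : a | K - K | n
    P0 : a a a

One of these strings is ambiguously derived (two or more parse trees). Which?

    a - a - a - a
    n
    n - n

a - a - a - a: 5 trees
n: 1 tree
n - n: 1 tree

a - a - a - a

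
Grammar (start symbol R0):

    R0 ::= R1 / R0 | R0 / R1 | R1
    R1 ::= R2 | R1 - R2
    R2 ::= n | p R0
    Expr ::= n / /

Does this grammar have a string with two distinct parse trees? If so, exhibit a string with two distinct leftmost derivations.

Witness: n / n

Derivation 1: R0 ⇒ R1 / R0 ⇒ R2 / R0 ⇒ n / R0 ⇒ n / R1 ⇒ n / R2 ⇒ n / n
Derivation 2: R0 ⇒ R0 / R1 ⇒ R1 / R1 ⇒ R2 / R1 ⇒ n / R1 ⇒ n / R2 ⇒ n / n

Two distinct leftmost derivations for the same string.

Ambiguous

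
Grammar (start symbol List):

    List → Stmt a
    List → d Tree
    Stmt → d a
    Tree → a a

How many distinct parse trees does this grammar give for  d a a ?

Parse trees for d a a:
  [List [Stmt d a] a]
  [List d [Tree a a]]

2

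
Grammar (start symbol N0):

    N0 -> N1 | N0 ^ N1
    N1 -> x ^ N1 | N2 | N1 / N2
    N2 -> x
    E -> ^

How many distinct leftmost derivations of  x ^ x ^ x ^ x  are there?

Parse trees for x ^ x ^ x ^ x:
  [N0 [N1 x ^ [N1 x ^ [N1 x ^ [N1 [N2 x]]]]]]
  [N0 [N0 [N1 [N2 x]]] ^ [N1 x ^ [N1 x ^ [N1 [N2 x]]]]]
  [N0 [N0 [N1 x ^ [N1 [N2 x]]]] ^ [N1 x ^ [N1 [N2 x]]]]
  [N0 [N0 [N0 [N1 [N2 x]]] ^ [N1 [N2 x]]] ^ [N1 x ^ [N1 [N2 x]]]]
  [N0 [N0 [N1 x ^ [N1 x ^ [N1 [N2 x]]]]] ^ [N1 [N2 x]]]
  [N0 [N0 [N0 [N1 [N2 x]]] ^ [N1 x ^ [N1 [N2 x]]]] ^ [N1 [N2 x]]]
  [N0 [N0 [N0 [N1 x ^ [N1 [N2 x]]]] ^ [N1 [N2 x]]] ^ [N1 [N2 x]]]
  [N0 [N0 [N0 [N0 [N1 [N2 x]]] ^ [N1 [N2 x]]] ^ [N1 [N2 x]]] ^ [N1 [N2 x]]]

8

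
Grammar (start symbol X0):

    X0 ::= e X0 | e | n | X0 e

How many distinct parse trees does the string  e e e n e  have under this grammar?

4

Parse trees for e e e n e:
  [X0 e [X0 e [X0 e [X0 [X0 n] e]]]]
  [X0 e [X0 e [X0 [X0 e [X0 n]] e]]]
  [X0 e [X0 [X0 e [X0 e [X0 n]]] e]]
  [X0 [X0 e [X0 e [X0 e [X0 n]]]] e]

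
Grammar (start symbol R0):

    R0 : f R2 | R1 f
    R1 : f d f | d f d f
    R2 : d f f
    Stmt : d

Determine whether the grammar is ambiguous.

Ambiguous

Witness: f d f f

Derivation 1: R0 ⇒ f R2 ⇒ f d f f
Derivation 2: R0 ⇒ R1 f ⇒ f d f f

Two distinct leftmost derivations for the same string.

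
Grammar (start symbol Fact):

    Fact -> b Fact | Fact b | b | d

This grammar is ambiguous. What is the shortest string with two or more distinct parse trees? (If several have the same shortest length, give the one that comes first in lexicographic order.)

b b

length 1: no string has ≥2 trees
length 2: b b has 2 parse trees

Two derivations of b b:
  Fact ⇒ b Fact ⇒ b b
  Fact ⇒ Fact b ⇒ b b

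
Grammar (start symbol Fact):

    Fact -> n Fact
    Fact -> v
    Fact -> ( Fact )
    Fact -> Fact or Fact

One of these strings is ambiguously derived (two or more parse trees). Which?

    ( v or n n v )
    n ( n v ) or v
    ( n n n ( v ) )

n ( n v ) or v

( v or n n v ): 1 tree
n ( n v ) or v: 2 trees
( n n n ( v ) ): 1 tree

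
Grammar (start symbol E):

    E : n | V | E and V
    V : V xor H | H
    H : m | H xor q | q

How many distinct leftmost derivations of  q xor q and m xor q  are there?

Parse trees for q xor q and m xor q:
  [E [E [V [V [H q]] xor [H q]]] and [V [V [H m]] xor [H q]]]
  [E [E [V [V [H q]] xor [H q]]] and [V [H [H m] xor q]]]
  [E [E [V [H [H q] xor q]]] and [V [V [H m]] xor [H q]]]
  [E [E [V [H [H q] xor q]]] and [V [H [H m] xor q]]]

4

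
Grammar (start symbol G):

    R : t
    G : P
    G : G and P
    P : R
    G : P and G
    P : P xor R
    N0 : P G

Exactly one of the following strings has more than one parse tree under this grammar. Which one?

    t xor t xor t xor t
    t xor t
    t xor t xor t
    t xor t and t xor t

t xor t xor t xor t: 1 tree
t xor t: 1 tree
t xor t xor t: 1 tree
t xor t and t xor t: 2 trees

t xor t and t xor t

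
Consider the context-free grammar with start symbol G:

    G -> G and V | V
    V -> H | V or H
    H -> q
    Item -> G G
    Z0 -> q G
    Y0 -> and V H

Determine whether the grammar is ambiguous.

Unambiguous

Only G, V, H are reachable from G; ignoring the rest: This is a standard precedence ladder (G over V over H), with each level left-recursive on its own operator ('and' at G, 'or' at V). That structure is LR(1), hence unambiguous.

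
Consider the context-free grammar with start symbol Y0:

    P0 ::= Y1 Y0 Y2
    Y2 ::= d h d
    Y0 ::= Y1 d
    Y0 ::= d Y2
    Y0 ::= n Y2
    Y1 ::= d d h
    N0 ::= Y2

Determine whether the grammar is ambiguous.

Witness: d d h d

Derivation 1: Y0 ⇒ Y1 d ⇒ d d h d
Derivation 2: Y0 ⇒ d Y2 ⇒ d d h d

Two distinct leftmost derivations for the same string.

Ambiguous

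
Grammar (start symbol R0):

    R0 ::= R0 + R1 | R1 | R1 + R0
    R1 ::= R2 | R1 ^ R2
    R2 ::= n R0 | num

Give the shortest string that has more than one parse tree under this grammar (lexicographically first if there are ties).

num + num

length 1: no string has ≥2 trees
length 2: no string has ≥2 trees
length 3: num + num has 2 parse trees

Two derivations of num + num:
  R0 ⇒ R0 + R1 ⇒ R1 + R1 ⇒ R2 + R1 ⇒ num + R1 ⇒ num + R2 ⇒ num + num
  R0 ⇒ R1 + R0 ⇒ R2 + R0 ⇒ num + R0 ⇒ num + R1 ⇒ num + R2 ⇒ num + num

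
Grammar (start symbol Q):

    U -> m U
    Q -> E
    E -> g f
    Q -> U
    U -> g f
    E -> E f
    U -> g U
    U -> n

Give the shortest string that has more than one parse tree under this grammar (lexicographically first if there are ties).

length 1: no string has ≥2 trees
length 2: g f has 2 parse trees

Two derivations of g f:
  Q ⇒ E ⇒ g f
  Q ⇒ U ⇒ g f

g f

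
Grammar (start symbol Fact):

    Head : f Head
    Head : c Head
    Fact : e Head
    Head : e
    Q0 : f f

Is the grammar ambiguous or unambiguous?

Unambiguous

(Q0 is unreachable from Fact, so its rules don't affect L(Fact).) The reachable rules are right-linear with at most one rule per (nonterminal, next-terminal) pair. Each input token forces the next rule, so parsing is deterministic.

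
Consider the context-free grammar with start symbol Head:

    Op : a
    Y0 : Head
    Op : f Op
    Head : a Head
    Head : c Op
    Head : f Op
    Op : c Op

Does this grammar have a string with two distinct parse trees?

Unambiguous

Only Head, Op are reachable from Head; ignoring the rest: Restricted to the reachable nonterminals, every rule has the form A → t or A → t B, and no two rules for the same A share a first terminal. The grammar encodes a DFA — one run per string.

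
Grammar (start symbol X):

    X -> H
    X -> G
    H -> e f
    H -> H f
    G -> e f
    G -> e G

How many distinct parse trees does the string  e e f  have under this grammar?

Parse trees for e e f:
  [X [G e [G e f]]]

1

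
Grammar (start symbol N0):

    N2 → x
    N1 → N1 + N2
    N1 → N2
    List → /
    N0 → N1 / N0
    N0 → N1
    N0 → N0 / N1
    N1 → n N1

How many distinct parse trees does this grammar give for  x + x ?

1

Parse trees for x + x:
  [N0 [N1 [N1 [N2 x]] + [N2 x]]]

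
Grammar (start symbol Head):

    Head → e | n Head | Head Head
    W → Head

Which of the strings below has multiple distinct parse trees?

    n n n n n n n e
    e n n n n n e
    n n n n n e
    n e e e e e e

n n n n n n n e: 1 tree
e n n n n n e: 1 tree
n n n n n e: 1 tree
n e e e e e e: 132 trees

n e e e e e e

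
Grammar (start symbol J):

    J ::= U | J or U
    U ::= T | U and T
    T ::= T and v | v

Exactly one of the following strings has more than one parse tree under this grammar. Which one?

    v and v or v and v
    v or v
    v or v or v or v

v and v or v and v

v and v or v and v: 4 trees
v or v: 1 tree
v or v or v or v: 1 tree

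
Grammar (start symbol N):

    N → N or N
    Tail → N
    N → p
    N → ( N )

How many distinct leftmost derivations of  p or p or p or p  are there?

5

Parse trees for p or p or p or p:
  [N [N p] or [N [N p] or [N [N p] or [N p]]]]
  [N [N p] or [N [N [N p] or [N p]] or [N p]]]
  [N [N [N p] or [N p]] or [N [N p] or [N p]]]
  [N [N [N p] or [N [N p] or [N p]]] or [N p]]
  [N [N [N [N p] or [N p]] or [N p]] or [N p]]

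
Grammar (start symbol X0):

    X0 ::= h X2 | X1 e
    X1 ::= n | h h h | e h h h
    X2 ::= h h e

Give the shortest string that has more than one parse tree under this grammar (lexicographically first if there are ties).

h h h e

length 2: no string has ≥2 trees
length 4: h h h e has 2 parse trees

Two derivations of h h h e:
  X0 ⇒ h X2 ⇒ h h h e
  X0 ⇒ X1 e ⇒ h h h e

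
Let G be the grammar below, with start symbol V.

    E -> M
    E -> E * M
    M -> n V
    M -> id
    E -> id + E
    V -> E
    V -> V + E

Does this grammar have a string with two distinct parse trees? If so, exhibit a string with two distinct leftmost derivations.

Witness: id + id

Derivation 1: V ⇒ E ⇒ id + E ⇒ id + M ⇒ id + id
Derivation 2: V ⇒ V + E ⇒ E + E ⇒ M + E ⇒ id + E ⇒ id + M ⇒ id + id

Two distinct leftmost derivations for the same string.

Ambiguous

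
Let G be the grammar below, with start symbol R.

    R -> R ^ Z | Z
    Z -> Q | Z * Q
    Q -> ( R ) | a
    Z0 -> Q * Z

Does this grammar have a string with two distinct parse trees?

(Z0 is unreachable from R, so its rules don't affect L(R).) This is a standard precedence ladder (R over Z over Q), with each level left-recursive on its own operator ('^' at R, '*' at Z). That structure is LR(1), hence unambiguous.

Unambiguous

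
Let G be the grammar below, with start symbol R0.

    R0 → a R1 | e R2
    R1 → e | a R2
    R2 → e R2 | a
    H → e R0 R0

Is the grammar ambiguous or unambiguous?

(H is unreachable from R0, so its rules don't affect L(R0).) The reachable rules are right-linear with at most one rule per (nonterminal, next-terminal) pair. Each input token forces the next rule, so parsing is deterministic.

Unambiguous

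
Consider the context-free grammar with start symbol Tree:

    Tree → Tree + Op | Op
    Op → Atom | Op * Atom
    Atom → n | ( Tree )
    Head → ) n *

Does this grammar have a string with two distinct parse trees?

Only Tree, Op, Atom are reachable from Tree; ignoring the rest: This is a standard precedence ladder (Tree over Op over Atom), with each level left-recursive on its own operator ('+' at Tree, '*' at Op). That structure is LR(1), hence unambiguous.

Unambiguous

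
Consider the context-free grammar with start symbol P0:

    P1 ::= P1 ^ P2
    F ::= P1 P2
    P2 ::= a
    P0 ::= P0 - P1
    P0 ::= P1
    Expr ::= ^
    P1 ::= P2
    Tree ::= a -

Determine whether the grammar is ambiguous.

Unambiguous

(Expr, F, Tree are unreachable from P0, so their rules don't affect L(P0).) The grammar is stratified — P0 handles '-' (left-recursive), P1 handles '^', P2 atoms. Each operator has a fixed associativity and precedence level, so every string has one parse.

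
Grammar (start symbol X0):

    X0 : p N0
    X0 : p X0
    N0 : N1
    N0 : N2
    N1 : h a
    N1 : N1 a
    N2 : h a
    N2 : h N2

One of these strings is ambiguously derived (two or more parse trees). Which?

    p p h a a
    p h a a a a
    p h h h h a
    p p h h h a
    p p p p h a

p p p p h a

p p h a a: 1 tree
p h a a a a: 1 tree
p h h h h a: 1 tree
p p h h h a: 1 tree
p p p p h a: 2 trees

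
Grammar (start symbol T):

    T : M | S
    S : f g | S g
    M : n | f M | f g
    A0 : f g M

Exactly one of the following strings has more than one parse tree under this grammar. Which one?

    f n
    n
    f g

f n: 1 tree
n: 1 tree
f g: 2 trees

f g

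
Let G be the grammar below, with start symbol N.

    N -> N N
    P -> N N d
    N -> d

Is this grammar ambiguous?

Witness: d d d

Derivation 1: N ⇒ N N ⇒ N N N ⇒ d N N ⇒ d d N ⇒ d d d
Derivation 2: N ⇒ N N ⇒ d N ⇒ d N N ⇒ d d N ⇒ d d d

Two distinct leftmost derivations for the same string.

Ambiguous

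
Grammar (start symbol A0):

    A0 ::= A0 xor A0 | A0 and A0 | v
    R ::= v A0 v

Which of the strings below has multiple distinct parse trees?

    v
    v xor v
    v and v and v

v and v and v

v: 1 tree
v xor v: 1 tree
v and v and v: 2 trees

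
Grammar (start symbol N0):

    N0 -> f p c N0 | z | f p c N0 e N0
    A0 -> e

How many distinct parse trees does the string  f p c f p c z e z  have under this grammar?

2

Parse trees for f p c f p c z e z:
  [N0 f p c [N0 f p c [N0 z] e [N0 z]]]
  [N0 f p c [N0 f p c [N0 z]] e [N0 z]]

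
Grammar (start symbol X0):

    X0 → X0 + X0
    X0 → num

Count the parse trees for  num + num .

1

Parse trees for num + num:
  [X0 [X0 num] + [X0 num]]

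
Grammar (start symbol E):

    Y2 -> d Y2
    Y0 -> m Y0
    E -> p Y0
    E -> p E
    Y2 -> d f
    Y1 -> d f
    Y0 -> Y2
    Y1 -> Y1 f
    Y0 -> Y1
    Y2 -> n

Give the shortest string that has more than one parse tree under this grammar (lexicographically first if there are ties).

p d f

length 2: no string has ≥2 trees
length 3: p d f has 2 parse trees

Two derivations of p d f:
  E ⇒ p Y0 ⇒ p Y2 ⇒ p d f
  E ⇒ p Y0 ⇒ p Y1 ⇒ p d f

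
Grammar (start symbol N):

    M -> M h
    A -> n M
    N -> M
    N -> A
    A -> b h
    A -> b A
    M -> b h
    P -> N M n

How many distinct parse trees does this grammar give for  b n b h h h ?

Parse trees for b n b h h h:
  [N [A b [A n [M [M [M b h] h] h]]]]

1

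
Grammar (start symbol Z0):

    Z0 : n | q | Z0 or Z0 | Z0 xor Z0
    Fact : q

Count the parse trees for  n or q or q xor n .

Parse trees for n or q or q xor n:
  [Z0 [Z0 n] or [Z0 [Z0 q] or [Z0 [Z0 q] xor [Z0 n]]]]
  [Z0 [Z0 n] or [Z0 [Z0 [Z0 q] or [Z0 q]] xor [Z0 n]]]
  [Z0 [Z0 [Z0 n] or [Z0 q]] or [Z0 [Z0 q] xor [Z0 n]]]
  [Z0 [Z0 [Z0 n] or [Z0 [Z0 q] or [Z0 q]]] xor [Z0 n]]
  [Z0 [Z0 [Z0 [Z0 n] or [Z0 q]] or [Z0 q]] xor [Z0 n]]

5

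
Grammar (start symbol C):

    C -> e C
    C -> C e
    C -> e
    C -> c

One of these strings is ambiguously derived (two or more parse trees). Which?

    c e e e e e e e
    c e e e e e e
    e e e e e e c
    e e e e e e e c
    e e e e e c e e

c e e e e e e e: 1 tree
c e e e e e e: 1 tree
e e e e e e c: 1 tree
e e e e e e e c: 1 tree
e e e e e c e e: 21 trees

e e e e e c e e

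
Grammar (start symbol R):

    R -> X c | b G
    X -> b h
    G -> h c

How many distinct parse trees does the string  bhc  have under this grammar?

Parse trees for bhc:
  [R [X b h] c]
  [R b [G h c]]

2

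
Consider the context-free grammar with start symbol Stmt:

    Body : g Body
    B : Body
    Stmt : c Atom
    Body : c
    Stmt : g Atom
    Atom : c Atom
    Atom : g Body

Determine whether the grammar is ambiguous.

Only Stmt, Atom, Body are reachable from Stmt; ignoring the rest: Each reachable nonterminal has at most one production per leading terminal, and all productions are right-linear; the derivation is determined token-by-token.

Unambiguous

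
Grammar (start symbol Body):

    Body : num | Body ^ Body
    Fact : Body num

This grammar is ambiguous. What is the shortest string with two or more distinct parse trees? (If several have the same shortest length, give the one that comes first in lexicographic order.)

num ^ num ^ num

length 1: no string has ≥2 trees
length 3: no string has ≥2 trees
length 5: num ^ num ^ num has 2 parse trees

Two derivations of num ^ num ^ num:
  Body ⇒ Body ^ Body ⇒ num ^ Body ⇒ num ^ Body ^ Body ⇒ num ^ num ^ Body ⇒ num ^ num ^ num
  Body ⇒ Body ^ Body ⇒ Body ^ Body ^ Body ⇒ num ^ Body ^ Body ⇒ num ^ num ^ Body ⇒ num ^ num ^ num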